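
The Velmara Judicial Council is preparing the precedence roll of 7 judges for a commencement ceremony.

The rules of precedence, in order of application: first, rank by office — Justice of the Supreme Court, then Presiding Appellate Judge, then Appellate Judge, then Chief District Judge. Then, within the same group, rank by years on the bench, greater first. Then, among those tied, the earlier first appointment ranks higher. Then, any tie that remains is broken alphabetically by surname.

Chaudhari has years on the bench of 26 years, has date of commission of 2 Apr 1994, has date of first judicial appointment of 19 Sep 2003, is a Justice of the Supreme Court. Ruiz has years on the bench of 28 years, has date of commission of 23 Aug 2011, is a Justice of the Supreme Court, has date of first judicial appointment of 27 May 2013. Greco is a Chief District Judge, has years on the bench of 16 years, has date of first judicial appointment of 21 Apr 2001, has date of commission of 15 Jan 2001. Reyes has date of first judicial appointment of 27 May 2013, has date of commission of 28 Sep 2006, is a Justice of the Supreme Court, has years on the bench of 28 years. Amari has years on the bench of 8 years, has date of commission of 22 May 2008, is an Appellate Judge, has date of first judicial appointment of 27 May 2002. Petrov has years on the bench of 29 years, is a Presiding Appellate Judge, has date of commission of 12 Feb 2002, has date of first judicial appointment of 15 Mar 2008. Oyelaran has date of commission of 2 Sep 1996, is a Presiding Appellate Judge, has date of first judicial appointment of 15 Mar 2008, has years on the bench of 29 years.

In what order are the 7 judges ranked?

Reyes, Ruiz, Chaudhari, Oyelaran, Petrov, Amari, Greco

By office: Reyes, Ruiz and Chaudhari (Justice of the Supreme Court); then Oyelaran and Petrov (Presiding Appellate Judge); then Amari (Appellate Judge); then Greco (Chief District Judge).
Among Reyes, Ruiz and Chaudhari, by years on the bench (higher first): Reyes and Ruiz (28 years) before Chaudhari (26 years).
Reyes and Ruiz both have date of first judicial appointment 27 May 2013, so the next rule applies.
Among Reyes and Ruiz, alphabetically by surname: Reyes before Ruiz.
Oyelaran and Petrov both have years on the bench 29 years, so the next rule applies.
Oyelaran and Petrov both have date of first judicial appointment 15 Mar 2008, so the next rule applies.
Among Oyelaran and Petrov, alphabetically by surname: Oyelaran before Petrov.
Full order: Reyes, Ruiz, Chaudhari, Oyelaran, Petrov, Amari, Greco.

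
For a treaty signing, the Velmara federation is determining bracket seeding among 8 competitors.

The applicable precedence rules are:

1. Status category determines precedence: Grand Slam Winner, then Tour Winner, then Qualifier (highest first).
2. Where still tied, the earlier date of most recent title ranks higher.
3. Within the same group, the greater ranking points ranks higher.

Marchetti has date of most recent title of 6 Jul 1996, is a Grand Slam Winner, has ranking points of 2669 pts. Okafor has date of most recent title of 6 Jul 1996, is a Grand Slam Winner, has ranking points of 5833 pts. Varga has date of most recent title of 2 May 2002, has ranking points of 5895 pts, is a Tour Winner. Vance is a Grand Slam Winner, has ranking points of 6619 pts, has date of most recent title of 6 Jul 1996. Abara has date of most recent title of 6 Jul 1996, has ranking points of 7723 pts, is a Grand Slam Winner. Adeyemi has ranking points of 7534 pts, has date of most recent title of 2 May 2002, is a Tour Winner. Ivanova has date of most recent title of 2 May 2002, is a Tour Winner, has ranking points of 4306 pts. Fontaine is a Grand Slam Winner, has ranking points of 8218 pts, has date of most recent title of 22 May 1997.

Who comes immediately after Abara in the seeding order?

Vance

By status category: Abara, Vance, Okafor, Marchetti and Fontaine (Grand Slam Winner); then Adeyemi, Varga and Ivanova (Tour Winner).
Among Abara, Vance, Okafor, Marchetti and Fontaine, by date of most recent title (earlier first): Abara, Vance, Okafor and Marchetti (6 Jul 1996) before Fontaine (22 May 1997).
Among Abara, Vance, Okafor and Marchetti, by ranking points (higher first): Abara (7723 pts) before Vance (6619 pts) before Okafor (5833 pts) before Marchetti (2669 pts).
Adeyemi, Varga and Ivanova all have date of most recent title 2 May 2002, so the next rule applies.
Among Adeyemi, Varga and Ivanova, by ranking points (higher first): Adeyemi (7534 pts) before Varga (5895 pts) before Ivanova (4306 pts).
Order: Abara, Vance, Okafor, Marchetti, Fontaine, Adeyemi, Varga, Ivanova.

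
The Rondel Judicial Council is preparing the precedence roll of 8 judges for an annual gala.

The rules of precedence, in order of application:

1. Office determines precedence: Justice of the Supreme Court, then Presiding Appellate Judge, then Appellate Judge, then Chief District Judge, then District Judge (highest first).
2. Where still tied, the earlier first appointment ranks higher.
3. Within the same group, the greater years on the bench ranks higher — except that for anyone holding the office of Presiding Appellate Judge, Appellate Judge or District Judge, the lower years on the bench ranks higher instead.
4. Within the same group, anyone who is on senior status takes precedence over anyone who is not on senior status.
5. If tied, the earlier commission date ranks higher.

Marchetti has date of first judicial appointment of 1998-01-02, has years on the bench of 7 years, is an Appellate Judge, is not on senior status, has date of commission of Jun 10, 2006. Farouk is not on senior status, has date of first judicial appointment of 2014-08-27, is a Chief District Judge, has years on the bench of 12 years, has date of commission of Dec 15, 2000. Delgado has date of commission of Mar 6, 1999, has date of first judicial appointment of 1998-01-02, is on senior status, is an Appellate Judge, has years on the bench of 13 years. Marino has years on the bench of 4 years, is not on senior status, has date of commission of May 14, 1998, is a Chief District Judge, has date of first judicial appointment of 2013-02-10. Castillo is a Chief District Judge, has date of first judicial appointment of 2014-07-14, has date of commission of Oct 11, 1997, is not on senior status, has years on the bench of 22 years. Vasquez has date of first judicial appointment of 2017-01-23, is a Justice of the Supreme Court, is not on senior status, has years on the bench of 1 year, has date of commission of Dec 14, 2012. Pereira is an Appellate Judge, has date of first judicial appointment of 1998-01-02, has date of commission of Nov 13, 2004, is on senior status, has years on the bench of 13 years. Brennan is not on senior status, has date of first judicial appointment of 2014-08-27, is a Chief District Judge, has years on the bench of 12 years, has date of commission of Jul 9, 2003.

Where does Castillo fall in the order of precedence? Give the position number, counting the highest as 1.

By office: Vasquez (Justice of the Supreme Court); then Marchetti, Delgado and Pereira (Appellate Judge); then Marino, Castillo, Farouk and Brennan (Chief District Judge).
Marchetti, Delgado and Pereira all have date of first judicial appointment 1998-01-02, so the next rule applies.
Among Marchetti, Delgado and Pereira, by years on the bench (lower first) (reversed rule for this group): Marchetti (7 years) before Delgado and Pereira (13 years).
Delgado and Pereira are each on senior status, so the next rule applies.
Among Delgado and Pereira, by date of commission (earlier first): Delgado (Mar 6, 1999) before Pereira (Nov 13, 2004).
Among Marino, Castillo, Farouk and Brennan, by date of first judicial appointment (earlier first): Marino (2013-02-10) before Castillo (2014-07-14) before Farouk and Brennan (2014-08-27).
Farouk and Brennan both have years on the bench 12 years, so the next rule applies.
Farouk and Brennan are each not on senior status, so the next rule applies.
Among Farouk and Brennan, by date of commission (earlier first): Farouk (Dec 15, 2000) before Brennan (Jul 9, 2003).
Order: Vasquez, Marchetti, Delgado, Pereira, Marino, Castillo, Farouk, Brennan. So position 6.

6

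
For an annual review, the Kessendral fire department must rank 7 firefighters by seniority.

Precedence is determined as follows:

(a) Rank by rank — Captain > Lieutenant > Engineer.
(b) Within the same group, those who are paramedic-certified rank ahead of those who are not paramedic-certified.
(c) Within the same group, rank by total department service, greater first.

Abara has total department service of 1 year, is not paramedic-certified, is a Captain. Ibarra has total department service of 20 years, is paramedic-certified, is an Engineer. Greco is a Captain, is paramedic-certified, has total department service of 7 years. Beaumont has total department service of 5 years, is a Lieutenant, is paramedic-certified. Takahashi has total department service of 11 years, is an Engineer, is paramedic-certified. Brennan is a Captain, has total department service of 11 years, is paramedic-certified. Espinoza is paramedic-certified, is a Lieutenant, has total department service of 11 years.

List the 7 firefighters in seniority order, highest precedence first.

Brennan, Greco, Abara, Espinoza, Beaumont, Ibarra, Takahashi

By rank: Brennan, Greco and Abara (Captain); then Espinoza and Beaumont (Lieutenant); then Ibarra and Takahashi (Engineer).
Among Brennan, Greco and Abara, paramedic-certified before not paramedic-certified: Brennan and Greco (paramedic-certified) before Abara (not paramedic-certified).
Among Brennan and Greco, by total department service (higher first): Brennan (11 years) before Greco (7 years).
Espinoza and Beaumont are each paramedic-certified, so the next rule applies.
Among Espinoza and Beaumont, by total department service (higher first): Espinoza (11 years) before Beaumont (5 years).
Ibarra and Takahashi are each paramedic-certified, so the next rule applies.
Among Ibarra and Takahashi, by total department service (higher first): Ibarra (20 years) before Takahashi (11 years).
Full order: Brennan, Greco, Abara, Espinoza, Beaumont, Ibarra, Takahashi.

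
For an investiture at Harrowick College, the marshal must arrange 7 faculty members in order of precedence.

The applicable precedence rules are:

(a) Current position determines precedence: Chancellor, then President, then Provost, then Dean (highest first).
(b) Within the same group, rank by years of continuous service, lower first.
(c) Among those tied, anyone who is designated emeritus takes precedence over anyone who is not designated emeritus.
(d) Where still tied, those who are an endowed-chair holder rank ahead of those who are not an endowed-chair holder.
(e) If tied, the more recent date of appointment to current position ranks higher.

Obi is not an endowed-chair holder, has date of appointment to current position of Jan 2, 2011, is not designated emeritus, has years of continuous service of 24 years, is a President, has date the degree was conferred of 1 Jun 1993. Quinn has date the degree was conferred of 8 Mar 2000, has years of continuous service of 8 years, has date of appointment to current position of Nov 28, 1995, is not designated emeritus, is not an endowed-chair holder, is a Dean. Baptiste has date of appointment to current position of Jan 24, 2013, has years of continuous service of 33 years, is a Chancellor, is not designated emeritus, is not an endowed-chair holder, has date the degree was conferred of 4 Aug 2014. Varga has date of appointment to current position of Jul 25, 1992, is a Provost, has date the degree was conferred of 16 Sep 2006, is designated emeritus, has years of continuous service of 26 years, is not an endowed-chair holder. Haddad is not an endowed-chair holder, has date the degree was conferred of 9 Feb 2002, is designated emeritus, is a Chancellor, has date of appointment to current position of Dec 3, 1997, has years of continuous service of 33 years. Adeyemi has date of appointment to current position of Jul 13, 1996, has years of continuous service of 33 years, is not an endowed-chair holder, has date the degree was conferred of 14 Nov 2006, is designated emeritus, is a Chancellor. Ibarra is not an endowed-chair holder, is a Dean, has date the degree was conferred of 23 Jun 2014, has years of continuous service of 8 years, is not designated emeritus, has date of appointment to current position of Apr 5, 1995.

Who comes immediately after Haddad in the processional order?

Adeyemi

By current position: Haddad, Adeyemi and Baptiste (Chancellor); then Obi (President); then Varga (Provost); then Quinn and Ibarra (Dean).
Haddad, Adeyemi and Baptiste all have years of continuous service 33 years, so the next rule applies.
Among Haddad, Adeyemi and Baptiste, designated emeritus before not designated emeritus: Haddad and Adeyemi (designated emeritus) before Baptiste (not designated emeritus).
Haddad and Adeyemi are each not an endowed-chair holder, so the next rule applies.
Among Haddad and Adeyemi, by date of appointment to current position (later first): Haddad (Dec 3, 1997) before Adeyemi (Jul 13, 1996).
Quinn and Ibarra both have years of continuous service 8 years, so the next rule applies.
Quinn and Ibarra are each not designated emeritus, so the next rule applies.
Quinn and Ibarra are each not an endowed-chair holder, so the next rule applies.
Among Quinn and Ibarra, by date of appointment to current position (later first): Quinn (Nov 28, 1995) before Ibarra (Apr 5, 1995).
Order: Haddad, Adeyemi, Baptiste, Obi, Varga, Quinn, Ibarra.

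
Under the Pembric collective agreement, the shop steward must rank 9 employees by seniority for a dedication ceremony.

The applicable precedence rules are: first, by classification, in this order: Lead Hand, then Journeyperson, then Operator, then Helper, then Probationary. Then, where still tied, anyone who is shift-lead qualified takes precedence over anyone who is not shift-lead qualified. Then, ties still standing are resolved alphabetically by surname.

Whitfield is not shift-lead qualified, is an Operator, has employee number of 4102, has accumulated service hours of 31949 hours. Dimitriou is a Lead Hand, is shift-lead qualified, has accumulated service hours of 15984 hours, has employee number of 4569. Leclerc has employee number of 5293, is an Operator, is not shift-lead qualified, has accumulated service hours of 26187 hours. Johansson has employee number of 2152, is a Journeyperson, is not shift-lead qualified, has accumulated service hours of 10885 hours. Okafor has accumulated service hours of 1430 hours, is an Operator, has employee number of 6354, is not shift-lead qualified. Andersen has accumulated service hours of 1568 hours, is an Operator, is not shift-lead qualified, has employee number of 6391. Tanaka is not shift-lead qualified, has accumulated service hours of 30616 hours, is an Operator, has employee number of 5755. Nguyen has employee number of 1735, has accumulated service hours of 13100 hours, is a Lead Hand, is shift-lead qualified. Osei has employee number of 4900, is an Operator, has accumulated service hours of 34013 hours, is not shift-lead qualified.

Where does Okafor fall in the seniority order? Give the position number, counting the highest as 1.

6

By classification: Dimitriou and Nguyen (Lead Hand); then Johansson (Journeyperson); then Andersen, Leclerc, Okafor, Osei, Tanaka and Whitfield (Operator).
Dimitriou and Nguyen are each shift-lead qualified, so the next rule applies.
Among Dimitriou and Nguyen, alphabetically by surname: Dimitriou before Nguyen.
Andersen, Leclerc, Okafor, Osei, Tanaka and Whitfield are each not shift-lead qualified, so the next rule applies.
Among Andersen, Leclerc, Okafor, Osei, Tanaka and Whitfield, alphabetically by surname: Andersen before Leclerc before Okafor before Osei before Tanaka before Whitfield.
Order: Dimitriou, Nguyen, Johansson, Andersen, Leclerc, Okafor, Osei, Tanaka, Whitfield. So position 6.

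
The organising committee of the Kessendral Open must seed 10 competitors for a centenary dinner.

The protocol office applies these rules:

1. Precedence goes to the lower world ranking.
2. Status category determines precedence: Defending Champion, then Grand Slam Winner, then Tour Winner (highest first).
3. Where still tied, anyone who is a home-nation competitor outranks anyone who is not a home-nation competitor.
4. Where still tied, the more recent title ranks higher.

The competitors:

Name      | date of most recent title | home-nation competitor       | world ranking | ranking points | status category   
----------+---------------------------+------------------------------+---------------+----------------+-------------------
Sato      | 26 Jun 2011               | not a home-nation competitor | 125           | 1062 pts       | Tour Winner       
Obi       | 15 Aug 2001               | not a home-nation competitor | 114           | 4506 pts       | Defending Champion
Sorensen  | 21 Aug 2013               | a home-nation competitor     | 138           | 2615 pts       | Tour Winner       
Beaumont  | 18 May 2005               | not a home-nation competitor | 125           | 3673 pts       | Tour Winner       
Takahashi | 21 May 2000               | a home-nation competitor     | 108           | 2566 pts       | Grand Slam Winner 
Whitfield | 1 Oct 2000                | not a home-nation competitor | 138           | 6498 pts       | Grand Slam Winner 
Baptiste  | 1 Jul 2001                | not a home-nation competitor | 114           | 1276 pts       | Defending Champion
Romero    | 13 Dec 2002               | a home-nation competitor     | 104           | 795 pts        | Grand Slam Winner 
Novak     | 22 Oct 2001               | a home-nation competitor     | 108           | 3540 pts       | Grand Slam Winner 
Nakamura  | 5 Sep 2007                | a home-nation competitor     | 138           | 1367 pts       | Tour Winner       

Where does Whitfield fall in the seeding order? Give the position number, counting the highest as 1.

By world ranking (lower first): Romero (104); then Novak and Takahashi (both 108); then Obi and Baptiste (both 114); then Sato and Beaumont (both 125); then Whitfield, Sorensen and Nakamura (each 138).
Novak and Takahashi are each Grand Slam Winner, so the next rule applies.
Novak and Takahashi are each a home-nation competitor, so the next rule applies.
Among Novak and Takahashi, by date of most recent title (later first): Novak (22 Oct 2001) before Takahashi (21 May 2000).
Obi and Baptiste are each Defending Champion, so the next rule applies.
Obi and Baptiste are each not a home-nation competitor, so the next rule applies.
Among Obi and Baptiste, by date of most recent title (later first): Obi (15 Aug 2001) before Baptiste (1 Jul 2001).
Sato and Beaumont are each Tour Winner, so the next rule applies.
Sato and Beaumont are each not a home-nation competitor, so the next rule applies.
Among Sato and Beaumont, by date of most recent title (later first): Sato (26 Jun 2011) before Beaumont (18 May 2005).
Among Whitfield, Sorensen and Nakamura, by status category: Whitfield (Grand Slam Winner) before Sorensen and Nakamura (Tour Winner).
Sorensen and Nakamura are each a home-nation competitor, so the next rule applies.
Among Sorensen and Nakamura, by date of most recent title (later first): Sorensen (21 Aug 2013) before Nakamura (5 Sep 2007).
Order: Romero, Novak, Takahashi, Obi, Baptiste, Sato, Beaumont, Whitfield, Sorensen, Nakamura. So position 8.

8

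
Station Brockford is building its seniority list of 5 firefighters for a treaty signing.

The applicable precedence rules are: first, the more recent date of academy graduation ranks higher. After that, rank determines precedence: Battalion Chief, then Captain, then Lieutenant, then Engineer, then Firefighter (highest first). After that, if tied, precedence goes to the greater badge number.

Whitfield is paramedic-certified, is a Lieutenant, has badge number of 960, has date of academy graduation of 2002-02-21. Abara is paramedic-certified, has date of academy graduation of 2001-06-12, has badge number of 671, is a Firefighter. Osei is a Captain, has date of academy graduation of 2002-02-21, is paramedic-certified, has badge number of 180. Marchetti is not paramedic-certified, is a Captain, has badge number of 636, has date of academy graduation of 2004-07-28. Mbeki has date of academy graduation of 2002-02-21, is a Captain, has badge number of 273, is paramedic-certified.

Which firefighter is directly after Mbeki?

Osei

By date of academy graduation (later first): Marchetti (2004-07-28); then Mbeki, Osei and Whitfield (each 2002-02-21); then Abara (2001-06-12).
Among Mbeki, Osei and Whitfield, by rank: Mbeki and Osei (Captain) before Whitfield (Lieutenant).
Among Mbeki and Osei, by badge number (higher first): Mbeki (273) before Osei (180).
Order: Marchetti, Mbeki, Osei, Whitfield, Abara.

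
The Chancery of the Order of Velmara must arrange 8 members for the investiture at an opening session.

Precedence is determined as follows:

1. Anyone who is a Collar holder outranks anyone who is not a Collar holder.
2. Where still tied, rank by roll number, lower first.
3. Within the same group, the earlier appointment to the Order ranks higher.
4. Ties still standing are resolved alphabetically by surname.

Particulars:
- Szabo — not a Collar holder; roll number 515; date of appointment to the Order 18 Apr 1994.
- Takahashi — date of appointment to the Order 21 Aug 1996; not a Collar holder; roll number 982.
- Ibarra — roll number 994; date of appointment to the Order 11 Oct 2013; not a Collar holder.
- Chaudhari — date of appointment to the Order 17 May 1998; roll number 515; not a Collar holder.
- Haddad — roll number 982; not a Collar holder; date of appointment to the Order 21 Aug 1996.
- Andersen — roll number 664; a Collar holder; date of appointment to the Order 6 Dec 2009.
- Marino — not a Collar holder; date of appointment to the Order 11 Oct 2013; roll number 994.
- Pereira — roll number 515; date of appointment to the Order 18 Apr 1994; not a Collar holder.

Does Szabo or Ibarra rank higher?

By the first rule: Andersen (a Collar holder); then Pereira, Szabo, Chaudhari, Haddad, Takahashi, Ibarra and Marino (each not a Collar holder).
Among Pereira, Szabo, Chaudhari, Haddad, Takahashi, Ibarra and Marino, by roll number (lower first): Pereira, Szabo and Chaudhari (515) before Haddad and Takahashi (982) before Ibarra and Marino (994).
Among Pereira, Szabo and Chaudhari, by date of appointment to the Order (earlier first): Pereira and Szabo (18 Apr 1994) before Chaudhari (17 May 1998).
Among Pereira and Szabo, alphabetically by surname: Pereira before Szabo.
Haddad and Takahashi both have date of appointment to the Order 21 Aug 1996, so the next rule applies.
Among Haddad and Takahashi, alphabetically by surname: Haddad before Takahashi.
Ibarra and Marino both have date of appointment to the Order 11 Oct 2013, so the next rule applies.
Among Ibarra and Marino, alphabetically by surname: Ibarra before Marino.
So Szabo takes precedence.

Szabo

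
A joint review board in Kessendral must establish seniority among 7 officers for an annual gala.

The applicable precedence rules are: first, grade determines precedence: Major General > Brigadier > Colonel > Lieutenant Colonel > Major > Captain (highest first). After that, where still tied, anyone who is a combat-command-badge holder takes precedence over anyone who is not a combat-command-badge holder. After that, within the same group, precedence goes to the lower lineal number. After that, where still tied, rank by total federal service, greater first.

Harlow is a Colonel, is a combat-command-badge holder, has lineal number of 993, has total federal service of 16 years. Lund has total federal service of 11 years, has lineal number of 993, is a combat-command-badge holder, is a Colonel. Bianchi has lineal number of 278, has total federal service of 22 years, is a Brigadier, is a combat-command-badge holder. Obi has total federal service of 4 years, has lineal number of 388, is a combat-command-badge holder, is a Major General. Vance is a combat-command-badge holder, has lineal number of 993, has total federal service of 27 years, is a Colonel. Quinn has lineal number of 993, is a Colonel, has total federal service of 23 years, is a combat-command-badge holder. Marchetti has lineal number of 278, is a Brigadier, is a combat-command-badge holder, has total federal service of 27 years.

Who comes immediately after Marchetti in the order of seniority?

Bianchi

By grade: Obi (Major General); then Marchetti and Bianchi (Brigadier); then Vance, Quinn, Harlow and Lund (Colonel).
Marchetti and Bianchi are each a combat-command-badge holder, so the next rule applies.
Marchetti and Bianchi both have lineal number 278, so the next rule applies.
Among Marchetti and Bianchi, by total federal service (higher first): Marchetti (27 years) before Bianchi (22 years).
Vance, Quinn, Harlow and Lund are each a combat-command-badge holder, so the next rule applies.
Vance, Quinn, Harlow and Lund all have lineal number 993, so the next rule applies.
Among Vance, Quinn, Harlow and Lund, by total federal service (higher first): Vance (27 years) before Quinn (23 years) before Harlow (16 years) before Lund (11 years).
Order: Obi, Marchetti, Bianchi, Vance, Quinn, Harlow, Lund.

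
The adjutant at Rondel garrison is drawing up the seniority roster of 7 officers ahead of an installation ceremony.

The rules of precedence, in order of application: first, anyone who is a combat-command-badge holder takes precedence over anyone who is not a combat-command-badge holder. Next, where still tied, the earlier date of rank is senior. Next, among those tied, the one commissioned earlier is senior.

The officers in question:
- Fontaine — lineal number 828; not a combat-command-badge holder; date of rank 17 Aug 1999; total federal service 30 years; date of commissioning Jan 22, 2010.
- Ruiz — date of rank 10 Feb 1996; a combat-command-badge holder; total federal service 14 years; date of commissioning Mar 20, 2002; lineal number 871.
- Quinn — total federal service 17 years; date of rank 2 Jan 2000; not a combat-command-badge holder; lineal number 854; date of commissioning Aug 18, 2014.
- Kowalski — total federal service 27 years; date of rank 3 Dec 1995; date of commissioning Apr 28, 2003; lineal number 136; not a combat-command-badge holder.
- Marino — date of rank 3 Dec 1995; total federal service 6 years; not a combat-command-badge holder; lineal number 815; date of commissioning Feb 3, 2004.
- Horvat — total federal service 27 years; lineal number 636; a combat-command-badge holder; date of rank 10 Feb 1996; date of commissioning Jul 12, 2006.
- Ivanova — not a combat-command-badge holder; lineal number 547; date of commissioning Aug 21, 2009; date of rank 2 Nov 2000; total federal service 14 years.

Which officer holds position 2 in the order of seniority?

By the first rule: Ruiz and Horvat (both a combat-command-badge holder); then Kowalski, Marino, Fontaine, Quinn and Ivanova (each not a combat-command-badge holder).
Ruiz and Horvat both have date of rank 10 Feb 1996, so the next rule applies.
Among Ruiz and Horvat, by date of commissioning (earlier first): Ruiz (Mar 20, 2002) before Horvat (Jul 12, 2006).
Among Kowalski, Marino, Fontaine, Quinn and Ivanova, by date of rank (earlier first): Kowalski and Marino (3 Dec 1995) before Fontaine (17 Aug 1999) before Quinn (2 Jan 2000) before Ivanova (2 Nov 2000).
Among Kowalski and Marino, by date of commissioning (earlier first): Kowalski (Apr 28, 2003) before Marino (Feb 3, 2004).
Order: Ruiz, Horvat, Kowalski, Marino, Fontaine, Quinn, Ivanova.

Horvat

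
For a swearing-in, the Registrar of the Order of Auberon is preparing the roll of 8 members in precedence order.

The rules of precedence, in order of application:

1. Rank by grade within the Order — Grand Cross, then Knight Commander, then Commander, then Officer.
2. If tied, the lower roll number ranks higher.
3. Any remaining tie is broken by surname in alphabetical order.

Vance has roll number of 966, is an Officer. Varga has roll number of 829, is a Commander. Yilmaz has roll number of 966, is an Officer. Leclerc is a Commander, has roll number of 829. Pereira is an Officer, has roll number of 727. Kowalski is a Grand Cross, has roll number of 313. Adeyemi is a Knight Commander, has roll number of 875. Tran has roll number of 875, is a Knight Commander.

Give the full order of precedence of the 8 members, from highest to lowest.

Kowalski, Adeyemi, Tran, Leclerc, Varga, Pereira, Vance, Yilmaz

By grade within the Order: Kowalski (Grand Cross); then Adeyemi and Tran (Knight Commander); then Leclerc and Varga (Commander); then Pereira, Vance and Yilmaz (Officer).
Adeyemi and Tran both have roll number 875, so the next rule applies.
Among Adeyemi and Tran, alphabetically by surname: Adeyemi before Tran.
Leclerc and Varga both have roll number 829, so the next rule applies.
Among Leclerc and Varga, alphabetically by surname: Leclerc before Varga.
Among Pereira, Vance and Yilmaz, by roll number (lower first): Pereira (727) before Vance and Yilmaz (966).
Among Vance and Yilmaz, alphabetically by surname: Vance before Yilmaz.
Full order: Kowalski, Adeyemi, Tran, Leclerc, Varga, Pereira, Vance, Yilmaz.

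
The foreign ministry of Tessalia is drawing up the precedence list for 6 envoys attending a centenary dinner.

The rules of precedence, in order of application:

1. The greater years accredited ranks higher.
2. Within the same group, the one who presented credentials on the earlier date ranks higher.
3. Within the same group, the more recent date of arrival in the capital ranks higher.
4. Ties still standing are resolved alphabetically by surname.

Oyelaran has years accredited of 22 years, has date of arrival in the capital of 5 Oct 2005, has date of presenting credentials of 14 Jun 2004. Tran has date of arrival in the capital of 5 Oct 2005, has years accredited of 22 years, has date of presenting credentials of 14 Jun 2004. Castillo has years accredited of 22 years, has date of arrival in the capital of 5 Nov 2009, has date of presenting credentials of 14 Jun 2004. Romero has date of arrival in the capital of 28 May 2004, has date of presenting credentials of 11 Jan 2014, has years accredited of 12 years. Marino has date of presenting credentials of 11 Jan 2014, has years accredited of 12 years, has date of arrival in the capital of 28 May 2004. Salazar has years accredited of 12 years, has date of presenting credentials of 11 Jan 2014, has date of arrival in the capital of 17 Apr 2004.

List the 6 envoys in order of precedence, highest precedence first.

By years accredited (higher first): Castillo, Oyelaran and Tran (each 22 years); then Marino, Romero and Salazar (each 12 years).
Castillo, Oyelaran and Tran all have date of presenting credentials 14 Jun 2004, so the next rule applies.
Among Castillo, Oyelaran and Tran, by date of arrival in the capital (later first): Castillo (5 Nov 2009) before Oyelaran and Tran (5 Oct 2005).
Among Oyelaran and Tran, alphabetically by surname: Oyelaran before Tran.
Marino, Romero and Salazar all have date of presenting credentials 11 Jan 2014, so the next rule applies.
Among Marino, Romero and Salazar, by date of arrival in the capital (later first): Marino and Romero (28 May 2004) before Salazar (17 Apr 2004).
Among Marino and Romero, alphabetically by surname: Marino before Romero.
Full order: Castillo, Oyelaran, Tran, Marino, Romero, Salazar.

Castillo, Oyelaran, Tran, Marino, Romero, Salazar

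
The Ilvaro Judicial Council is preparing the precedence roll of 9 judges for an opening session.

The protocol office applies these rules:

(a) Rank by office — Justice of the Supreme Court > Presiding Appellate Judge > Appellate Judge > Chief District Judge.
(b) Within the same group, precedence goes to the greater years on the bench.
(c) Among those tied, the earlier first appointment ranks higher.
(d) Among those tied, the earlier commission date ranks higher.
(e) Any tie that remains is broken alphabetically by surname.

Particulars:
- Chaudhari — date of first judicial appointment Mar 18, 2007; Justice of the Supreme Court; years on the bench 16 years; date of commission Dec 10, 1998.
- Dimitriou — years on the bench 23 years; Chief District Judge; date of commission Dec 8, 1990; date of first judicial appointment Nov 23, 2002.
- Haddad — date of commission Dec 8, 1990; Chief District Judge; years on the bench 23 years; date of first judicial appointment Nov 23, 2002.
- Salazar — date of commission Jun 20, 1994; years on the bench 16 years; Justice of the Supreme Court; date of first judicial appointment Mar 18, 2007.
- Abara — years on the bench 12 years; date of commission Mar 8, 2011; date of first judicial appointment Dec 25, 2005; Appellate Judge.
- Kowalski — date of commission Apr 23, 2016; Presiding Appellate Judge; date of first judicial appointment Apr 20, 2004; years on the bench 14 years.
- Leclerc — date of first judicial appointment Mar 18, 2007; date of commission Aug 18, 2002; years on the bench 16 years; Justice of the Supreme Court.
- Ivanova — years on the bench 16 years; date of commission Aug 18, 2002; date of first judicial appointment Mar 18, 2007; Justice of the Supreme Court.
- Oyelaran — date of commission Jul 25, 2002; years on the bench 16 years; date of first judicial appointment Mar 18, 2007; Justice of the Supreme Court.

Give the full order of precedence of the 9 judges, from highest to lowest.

Salazar, Chaudhari, Oyelaran, Ivanova, Leclerc, Kowalski, Abara, Dimitriou, Haddad

By office: Salazar, Chaudhari, Oyelaran, Ivanova and Leclerc (Justice of the Supreme Court); then Kowalski (Presiding Appellate Judge); then Abara (Appellate Judge); then Dimitriou and Haddad (Chief District Judge).
Salazar, Chaudhari, Oyelaran, Ivanova and Leclerc all have years on the bench 16 years, so the next rule applies.
Salazar, Chaudhari, Oyelaran, Ivanova and Leclerc all have date of first judicial appointment Mar 18, 2007, so the next rule applies.
Among Salazar, Chaudhari, Oyelaran, Ivanova and Leclerc, by date of commission (earlier first): Salazar (Jun 20, 1994) before Chaudhari (Dec 10, 1998) before Oyelaran (Jul 25, 2002) before Ivanova and Leclerc (Aug 18, 2002).
Among Ivanova and Leclerc, alphabetically by surname: Ivanova before Leclerc.
Dimitriou and Haddad both have years on the bench 23 years, so the next rule applies.
Dimitriou and Haddad both have date of first judicial appointment Nov 23, 2002, so the next rule applies.
Dimitriou and Haddad both have date of commission Dec 8, 1990, so the next rule applies.
Among Dimitriou and Haddad, alphabetically by surname: Dimitriou before Haddad.
Full order: Salazar, Chaudhari, Oyelaran, Ivanova, Leclerc, Kowalski, Abara, Dimitriou, Haddad.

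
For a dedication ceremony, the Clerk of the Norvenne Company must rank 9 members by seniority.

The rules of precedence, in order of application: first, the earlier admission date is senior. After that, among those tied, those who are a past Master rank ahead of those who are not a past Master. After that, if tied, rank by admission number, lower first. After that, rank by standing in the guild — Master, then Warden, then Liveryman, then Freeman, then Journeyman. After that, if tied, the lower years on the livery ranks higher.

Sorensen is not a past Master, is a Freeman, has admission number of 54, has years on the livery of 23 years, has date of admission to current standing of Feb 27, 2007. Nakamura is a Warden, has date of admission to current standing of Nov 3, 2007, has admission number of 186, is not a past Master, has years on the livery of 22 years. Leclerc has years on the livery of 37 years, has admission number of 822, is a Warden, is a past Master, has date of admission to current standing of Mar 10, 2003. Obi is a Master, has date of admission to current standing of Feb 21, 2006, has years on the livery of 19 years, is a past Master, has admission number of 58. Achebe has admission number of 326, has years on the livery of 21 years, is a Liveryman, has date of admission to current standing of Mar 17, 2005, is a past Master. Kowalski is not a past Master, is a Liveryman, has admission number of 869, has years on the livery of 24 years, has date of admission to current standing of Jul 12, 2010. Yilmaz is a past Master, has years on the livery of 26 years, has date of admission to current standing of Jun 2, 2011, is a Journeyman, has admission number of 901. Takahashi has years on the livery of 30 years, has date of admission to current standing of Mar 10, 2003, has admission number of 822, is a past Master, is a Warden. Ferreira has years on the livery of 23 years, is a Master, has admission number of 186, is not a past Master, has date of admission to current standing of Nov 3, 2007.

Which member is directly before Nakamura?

Ferreira

By date of admission to current standing (earlier first): Takahashi and Leclerc (both Mar 10, 2003); then Achebe (Mar 17, 2005); then Obi (Feb 21, 2006); then Sorensen (Feb 27, 2007); then Ferreira and Nakamura (both Nov 3, 2007); then Kowalski (Jul 12, 2010); then Yilmaz (Jun 2, 2011).
Takahashi and Leclerc are each a past Master, so the next rule applies.
Takahashi and Leclerc both have admission number 822, so the next rule applies.
Takahashi and Leclerc are each Warden, so the next rule applies.
Among Takahashi and Leclerc, by years on the livery (lower first): Takahashi (30 years) before Leclerc (37 years).
Ferreira and Nakamura are each not a past Master, so the next rule applies.
Ferreira and Nakamura both have admission number 186, so the next rule applies.
Among Ferreira and Nakamura, by standing in the guild: Ferreira (Master) before Nakamura (Warden).
Order: Takahashi, Leclerc, Achebe, Obi, Sorensen, Ferreira, Nakamura, Kowalski, Yilmaz.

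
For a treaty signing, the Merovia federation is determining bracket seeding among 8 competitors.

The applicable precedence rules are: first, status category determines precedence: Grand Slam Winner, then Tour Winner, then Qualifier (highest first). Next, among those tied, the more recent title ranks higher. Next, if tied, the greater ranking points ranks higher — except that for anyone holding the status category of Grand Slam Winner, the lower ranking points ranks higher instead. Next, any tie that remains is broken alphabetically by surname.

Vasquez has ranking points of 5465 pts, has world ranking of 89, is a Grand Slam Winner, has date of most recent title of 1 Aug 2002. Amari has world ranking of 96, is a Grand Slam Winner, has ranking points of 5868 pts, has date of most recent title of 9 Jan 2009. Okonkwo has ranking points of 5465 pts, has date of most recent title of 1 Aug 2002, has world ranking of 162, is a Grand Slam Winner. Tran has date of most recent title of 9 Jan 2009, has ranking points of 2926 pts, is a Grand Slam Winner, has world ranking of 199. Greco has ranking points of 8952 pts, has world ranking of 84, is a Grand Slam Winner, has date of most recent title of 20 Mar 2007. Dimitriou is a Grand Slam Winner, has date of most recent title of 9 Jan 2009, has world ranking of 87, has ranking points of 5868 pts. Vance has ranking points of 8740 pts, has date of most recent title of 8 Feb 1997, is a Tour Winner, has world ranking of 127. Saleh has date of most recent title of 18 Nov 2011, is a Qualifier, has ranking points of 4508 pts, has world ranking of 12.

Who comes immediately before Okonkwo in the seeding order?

Greco

By status category: Tran, Amari, Dimitriou, Greco, Okonkwo and Vasquez (Grand Slam Winner); then Vance (Tour Winner); then Saleh (Qualifier).
Among Tran, Amari, Dimitriou, Greco, Okonkwo and Vasquez, by date of most recent title (later first): Tran, Amari and Dimitriou (9 Jan 2009) before Greco (20 Mar 2007) before Okonkwo and Vasquez (1 Aug 2002).
Among Tran, Amari and Dimitriou, by ranking points (lower first) (reversed rule for this group): Tran (2926 pts) before Amari and Dimitriou (5868 pts).
Among Amari and Dimitriou, alphabetically by surname: Amari before Dimitriou.
Okonkwo and Vasquez both have ranking points 5465 pts, so the next rule applies.
Among Okonkwo and Vasquez, alphabetically by surname: Okonkwo before Vasquez.
Order: Tran, Amari, Dimitriou, Greco, Okonkwo, Vasquez, Vance, Saleh.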